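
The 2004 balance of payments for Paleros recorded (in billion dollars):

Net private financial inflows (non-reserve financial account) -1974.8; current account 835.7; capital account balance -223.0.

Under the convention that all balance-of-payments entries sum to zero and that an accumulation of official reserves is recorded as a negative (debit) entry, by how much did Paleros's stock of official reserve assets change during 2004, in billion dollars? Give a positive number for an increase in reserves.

-1362.1

Official reserve transactions balance = -(835.7 + (-223.0) + (-1974.8)) = 1362.1
An accumulation of reserves is recorded as a debit (negative entry), so the change in the stock of reserves is the negative of that balance.
Change in official reserves = -(1362.1) = -1362.1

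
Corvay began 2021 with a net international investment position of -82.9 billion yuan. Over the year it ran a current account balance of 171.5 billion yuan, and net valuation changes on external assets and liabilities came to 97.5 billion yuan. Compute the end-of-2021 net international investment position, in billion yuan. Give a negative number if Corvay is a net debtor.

186.1

Change in NIIP = current account + net valuation change = 171.5 + 97.5 = 269.0
End-of-year NIIP = -82.9 + 269.0 = 186.1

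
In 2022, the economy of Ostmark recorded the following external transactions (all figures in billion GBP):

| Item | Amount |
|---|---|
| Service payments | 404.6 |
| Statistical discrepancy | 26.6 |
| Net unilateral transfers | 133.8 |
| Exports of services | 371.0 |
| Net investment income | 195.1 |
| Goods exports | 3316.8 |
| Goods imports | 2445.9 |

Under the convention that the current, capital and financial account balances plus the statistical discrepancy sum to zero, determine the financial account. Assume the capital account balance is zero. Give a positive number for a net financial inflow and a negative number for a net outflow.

Goods balance = 3316.8 - 2445.9 = 870.9
Services balance = 371.0 - 404.6 = -33.6
Trade balance (goods + services) = 870.9 + (-33.6) = 837.3
Net primary income = 195.1
Net secondary income = 133.8
Current account = 837.3 + 195.1 + 133.8 = 1166.2
Financial account = -(1166.2 + 26.6) = -1192.8

-1192.8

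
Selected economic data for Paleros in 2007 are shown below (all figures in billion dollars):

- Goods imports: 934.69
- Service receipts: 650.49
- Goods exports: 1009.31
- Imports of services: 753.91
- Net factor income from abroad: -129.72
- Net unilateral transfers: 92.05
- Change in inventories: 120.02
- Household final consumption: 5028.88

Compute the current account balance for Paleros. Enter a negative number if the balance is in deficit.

Goods balance = 1009.31 - 934.69 = 74.62
Services balance = 650.49 - 753.91 = -103.42
Trade balance (goods + services) = 74.62 + (-103.42) = -28.80
Net primary income = -129.72
Net secondary income = 92.05
Current account = -28.80 + (-129.72) + 92.05 = -66.47

-66.47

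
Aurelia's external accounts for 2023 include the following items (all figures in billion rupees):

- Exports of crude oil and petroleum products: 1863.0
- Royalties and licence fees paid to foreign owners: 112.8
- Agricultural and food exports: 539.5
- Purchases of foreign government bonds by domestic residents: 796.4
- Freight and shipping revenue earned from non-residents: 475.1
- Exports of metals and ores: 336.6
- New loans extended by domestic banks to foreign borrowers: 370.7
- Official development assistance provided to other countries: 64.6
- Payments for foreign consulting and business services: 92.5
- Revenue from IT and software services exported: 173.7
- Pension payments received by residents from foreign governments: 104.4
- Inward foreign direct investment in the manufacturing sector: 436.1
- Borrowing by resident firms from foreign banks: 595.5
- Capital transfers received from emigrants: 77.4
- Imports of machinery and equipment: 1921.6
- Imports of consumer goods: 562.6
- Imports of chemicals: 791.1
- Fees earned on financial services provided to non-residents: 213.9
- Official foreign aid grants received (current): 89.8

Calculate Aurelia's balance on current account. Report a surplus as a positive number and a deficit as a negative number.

Goods: -1921.6 + 336.6 + 1863.0 + 539.5 - 791.1 - 562.6 = -536.2
Services: 475.1 + 213.9 - 112.8 - 92.5 + 173.7 = 657.4
Secondary income: -64.6 + 89.8 + 104.4 = 129.6
Current account = (-536.2) + 657.4 + 129.6 = 250.8
(Excluded from the current account — financial account: purchases of foreign government bonds by domestic residents 796.4, new loans extended by domestic banks to foreign borrowers 370.7, inward foreign direct investment in the manufacturing sector 436.1, borrowing by resident firms from foreign banks 595.5; capital account: capital transfers received from emigrants 77.4.)

250.8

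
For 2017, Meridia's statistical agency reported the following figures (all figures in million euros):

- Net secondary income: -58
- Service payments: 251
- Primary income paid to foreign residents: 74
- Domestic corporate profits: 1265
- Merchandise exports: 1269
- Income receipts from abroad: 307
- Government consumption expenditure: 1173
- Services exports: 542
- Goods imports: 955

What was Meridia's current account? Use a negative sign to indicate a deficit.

Goods balance = 1269 - 955 = 314
Services balance = 542 - 251 = 291
Trade balance (goods + services) = 314 + 291 = 605
Net primary income = 307 - 74 = 233
Net secondary income = -58
Current account = 605 + 233 + (-58) = 780

780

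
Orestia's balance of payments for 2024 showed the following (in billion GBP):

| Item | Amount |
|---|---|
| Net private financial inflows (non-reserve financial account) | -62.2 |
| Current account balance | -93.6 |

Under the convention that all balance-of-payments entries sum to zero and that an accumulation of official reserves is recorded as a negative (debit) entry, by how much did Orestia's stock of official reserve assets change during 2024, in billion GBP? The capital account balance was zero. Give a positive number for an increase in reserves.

-155.8

Official reserve transactions balance = -((-93.6) + (-62.2)) = 155.8
An accumulation of reserves is recorded as a debit (negative entry), so the change in the stock of reserves is the negative of that balance.
Change in official reserves = -(155.8) = -155.8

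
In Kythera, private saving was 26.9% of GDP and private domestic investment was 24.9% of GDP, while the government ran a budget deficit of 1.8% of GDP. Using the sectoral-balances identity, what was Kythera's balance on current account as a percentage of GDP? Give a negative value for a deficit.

0.2

By the sectoral-balances identity, CA = (S_private - I) + (T - G).
Private balance = 26.9 - 24.9 = 2.0
Government balance (T - G) = -1.8
CA = 2.0 + (-1.8) = 0.2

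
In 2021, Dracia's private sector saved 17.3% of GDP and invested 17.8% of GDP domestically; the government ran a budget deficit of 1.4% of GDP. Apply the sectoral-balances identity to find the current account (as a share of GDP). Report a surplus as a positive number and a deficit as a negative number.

-1.9

By the sectoral-balances identity, CA = (S_private - I) + (T - G).
Private balance = 17.3 - 17.8 = -0.5
Government balance (T - G) = -1.4
CA = -0.5 + (-1.4) = -1.9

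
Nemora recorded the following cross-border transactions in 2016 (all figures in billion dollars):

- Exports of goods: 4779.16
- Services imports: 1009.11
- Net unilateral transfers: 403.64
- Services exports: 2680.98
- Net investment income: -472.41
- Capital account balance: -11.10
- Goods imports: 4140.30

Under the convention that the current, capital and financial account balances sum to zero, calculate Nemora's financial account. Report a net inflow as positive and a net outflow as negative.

Goods balance = 4779.16 - 4140.30 = 638.86
Services balance = 2680.98 - 1009.11 = 1671.87
Trade balance (goods + services) = 638.86 + 1671.87 = 2310.73
Net primary income = -472.41
Net secondary income = 403.64
Current account = 2310.73 + (-472.41) + 403.64 = 2241.96
Financial account = -(2241.96 + (-11.10)) = -2230.86

-2230.86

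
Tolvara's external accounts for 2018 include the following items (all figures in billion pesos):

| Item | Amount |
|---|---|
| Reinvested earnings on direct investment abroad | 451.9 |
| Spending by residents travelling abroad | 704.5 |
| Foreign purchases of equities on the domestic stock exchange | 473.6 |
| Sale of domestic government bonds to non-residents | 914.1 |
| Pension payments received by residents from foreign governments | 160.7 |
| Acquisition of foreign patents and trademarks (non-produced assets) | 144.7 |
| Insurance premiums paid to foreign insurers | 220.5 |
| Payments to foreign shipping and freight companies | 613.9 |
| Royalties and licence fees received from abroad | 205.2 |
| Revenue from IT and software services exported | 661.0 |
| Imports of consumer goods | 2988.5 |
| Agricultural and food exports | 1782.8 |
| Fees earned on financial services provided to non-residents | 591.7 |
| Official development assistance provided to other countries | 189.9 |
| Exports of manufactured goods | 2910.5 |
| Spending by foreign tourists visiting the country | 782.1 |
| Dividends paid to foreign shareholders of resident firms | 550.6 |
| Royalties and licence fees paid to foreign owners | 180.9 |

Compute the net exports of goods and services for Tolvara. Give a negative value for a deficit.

Goods: -2988.5 + 2910.5 + 1782.8 = 1704.8
Services: 205.2 + 591.7 - 613.9 - 180.9 + 661.0 - 220.5 - 704.5 + 782.1 = 520.2
Trade balance = 1704.8 + 520.2 = 2225.0
(Excluded from the trade balance — primary income: reinvested earnings on direct investment abroad 451.9, dividends paid to foreign shareholders of resident firms 550.6; financial account: foreign purchases of equities on the domestic stock exchange 473.6, sale of domestic government bonds to non-residents 914.1; secondary income: pension payments received by residents from foreign governments 160.7, official development assistance provided to other countries 189.9; capital account: acquisition of foreign patents and trademarks (non-produced assets) 144.7.)

2225.0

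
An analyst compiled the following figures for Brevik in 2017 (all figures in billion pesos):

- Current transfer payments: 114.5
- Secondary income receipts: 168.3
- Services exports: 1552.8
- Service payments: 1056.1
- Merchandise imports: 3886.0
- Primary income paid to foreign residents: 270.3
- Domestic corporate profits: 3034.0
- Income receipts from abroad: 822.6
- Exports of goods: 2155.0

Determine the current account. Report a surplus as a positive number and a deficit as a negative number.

Goods balance = 2155.0 - 3886.0 = -1731.0
Services balance = 1552.8 - 1056.1 = 496.7
Trade balance (goods + services) = -1731.0 + 496.7 = -1234.3
Net primary income = 822.6 - 270.3 = 552.3
Net secondary income = 168.3 - 114.5 = 53.8
Current account = -1234.3 + 552.3 + 53.8 = -628.2

-628.2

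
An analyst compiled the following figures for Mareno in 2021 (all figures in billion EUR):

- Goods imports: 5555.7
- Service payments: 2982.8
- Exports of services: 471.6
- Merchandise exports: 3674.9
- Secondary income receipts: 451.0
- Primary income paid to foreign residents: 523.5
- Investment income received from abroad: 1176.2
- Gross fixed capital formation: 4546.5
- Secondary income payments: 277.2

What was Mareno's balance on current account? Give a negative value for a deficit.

Goods balance = 3674.9 - 5555.7 = -1880.8
Services balance = 471.6 - 2982.8 = -2511.2
Trade balance (goods + services) = -1880.8 + (-2511.2) = -4392.0
Net primary income = 1176.2 - 523.5 = 652.7
Net secondary income = 451.0 - 277.2 = 173.8
Current account = -4392.0 + 652.7 + 173.8 = -3565.5

-3565.5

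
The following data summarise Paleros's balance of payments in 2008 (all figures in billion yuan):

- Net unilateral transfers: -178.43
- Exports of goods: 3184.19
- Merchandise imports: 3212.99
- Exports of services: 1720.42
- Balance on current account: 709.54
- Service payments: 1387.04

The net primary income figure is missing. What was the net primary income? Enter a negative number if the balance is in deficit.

583.39

Current account = goods balance + services balance + net primary income + net secondary income
Sum of the known components = 126.15
Net primary income = CA - (known components) = 709.54 - 126.15 = 583.39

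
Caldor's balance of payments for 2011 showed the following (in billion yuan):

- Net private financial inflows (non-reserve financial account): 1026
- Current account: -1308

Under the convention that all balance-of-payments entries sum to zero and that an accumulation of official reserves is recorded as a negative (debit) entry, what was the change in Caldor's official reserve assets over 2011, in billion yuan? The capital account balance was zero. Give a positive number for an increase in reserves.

-282

Official reserve transactions balance = -((-1308) + 1026) = 282
An accumulation of reserves is recorded as a debit (negative entry), so the change in the stock of reserves is the negative of that balance.
Change in official reserves = -(282) = -282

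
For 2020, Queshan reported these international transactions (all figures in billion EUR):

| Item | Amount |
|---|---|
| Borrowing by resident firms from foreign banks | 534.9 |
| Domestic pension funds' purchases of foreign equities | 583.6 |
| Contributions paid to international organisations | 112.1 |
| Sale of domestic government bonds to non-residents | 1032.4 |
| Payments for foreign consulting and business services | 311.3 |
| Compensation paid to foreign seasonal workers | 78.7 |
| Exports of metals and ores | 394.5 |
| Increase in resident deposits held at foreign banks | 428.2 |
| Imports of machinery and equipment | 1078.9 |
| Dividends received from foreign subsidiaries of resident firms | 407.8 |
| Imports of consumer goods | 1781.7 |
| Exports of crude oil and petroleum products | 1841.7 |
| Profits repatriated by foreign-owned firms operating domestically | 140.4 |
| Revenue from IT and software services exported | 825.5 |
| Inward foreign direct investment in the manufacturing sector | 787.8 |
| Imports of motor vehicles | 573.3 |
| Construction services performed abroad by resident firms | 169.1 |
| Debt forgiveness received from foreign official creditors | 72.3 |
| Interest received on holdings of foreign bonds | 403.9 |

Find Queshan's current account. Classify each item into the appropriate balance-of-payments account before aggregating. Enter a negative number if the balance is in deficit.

-33.9

Goods: -573.3 - 1781.7 + 394.5 - 1078.9 + 1841.7 = -1197.7
Services: 825.5 + 169.1 - 311.3 = 683.3
Primary income: -140.4 + 403.9 - 78.7 + 407.8 = 592.6
Secondary income: -112.1
Current account = (-1197.7) + 683.3 + 592.6 + (-112.1) = -33.9
(Excluded from the current account — financial account: borrowing by resident firms from foreign banks 534.9, domestic pension funds' purchases of foreign equities 583.6, sale of domestic government bonds to non-residents 1032.4, increase in resident deposits held at foreign banks 428.2, inward foreign direct investment in the manufacturing sector 787.8; capital account: debt forgiveness received from foreign official creditors 72.3.)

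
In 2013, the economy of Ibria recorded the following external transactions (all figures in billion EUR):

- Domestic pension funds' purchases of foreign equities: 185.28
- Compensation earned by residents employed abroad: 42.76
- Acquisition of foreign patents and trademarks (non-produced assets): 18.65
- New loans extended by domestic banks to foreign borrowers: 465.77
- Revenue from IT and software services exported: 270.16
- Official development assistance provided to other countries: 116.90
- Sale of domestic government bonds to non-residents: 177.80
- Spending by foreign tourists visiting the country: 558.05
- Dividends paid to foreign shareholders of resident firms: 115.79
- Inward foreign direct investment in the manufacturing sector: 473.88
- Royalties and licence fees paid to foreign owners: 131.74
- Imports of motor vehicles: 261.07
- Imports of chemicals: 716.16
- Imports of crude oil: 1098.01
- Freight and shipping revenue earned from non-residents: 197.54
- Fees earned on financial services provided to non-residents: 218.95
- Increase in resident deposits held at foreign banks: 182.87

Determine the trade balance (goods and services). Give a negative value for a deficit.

Goods: -1098.01 - 716.16 - 261.07 = -2075.24
Services: 218.95 - 131.74 + 197.54 + 270.16 + 558.05 = 1112.96
Trade balance = -2075.24 + 1112.96 = -962.28
(Excluded from the trade balance — financial account: domestic pension funds' purchases of foreign equities 185.28, new loans extended by domestic banks to foreign borrowers 465.77, sale of domestic government bonds to non-residents 177.80, inward foreign direct investment in the manufacturing sector 473.88, increase in resident deposits held at foreign banks 182.87; primary income: compensation earned by residents employed abroad 42.76, dividends paid to foreign shareholders of resident firms 115.79; capital account: acquisition of foreign patents and trademarks (non-produced assets) 18.65; secondary income: official development assistance provided to other countries 116.90.)

-962.28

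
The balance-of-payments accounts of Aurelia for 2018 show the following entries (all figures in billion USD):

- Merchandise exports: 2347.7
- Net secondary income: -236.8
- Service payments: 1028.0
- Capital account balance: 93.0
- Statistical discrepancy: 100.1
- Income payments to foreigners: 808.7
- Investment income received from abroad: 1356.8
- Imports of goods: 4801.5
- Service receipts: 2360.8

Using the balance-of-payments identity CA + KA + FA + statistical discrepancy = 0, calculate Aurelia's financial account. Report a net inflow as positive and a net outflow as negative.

Goods balance = 2347.7 - 4801.5 = -2453.8
Services balance = 2360.8 - 1028.0 = 1332.8
Trade balance (goods + services) = -2453.8 + 1332.8 = -1121.0
Net primary income = 1356.8 - 808.7 = 548.1
Net secondary income = -236.8
Current account = -1121.0 + 548.1 + (-236.8) = -809.7
Financial account = -(-809.7 + 93.0 + 100.1) = 616.6

616.6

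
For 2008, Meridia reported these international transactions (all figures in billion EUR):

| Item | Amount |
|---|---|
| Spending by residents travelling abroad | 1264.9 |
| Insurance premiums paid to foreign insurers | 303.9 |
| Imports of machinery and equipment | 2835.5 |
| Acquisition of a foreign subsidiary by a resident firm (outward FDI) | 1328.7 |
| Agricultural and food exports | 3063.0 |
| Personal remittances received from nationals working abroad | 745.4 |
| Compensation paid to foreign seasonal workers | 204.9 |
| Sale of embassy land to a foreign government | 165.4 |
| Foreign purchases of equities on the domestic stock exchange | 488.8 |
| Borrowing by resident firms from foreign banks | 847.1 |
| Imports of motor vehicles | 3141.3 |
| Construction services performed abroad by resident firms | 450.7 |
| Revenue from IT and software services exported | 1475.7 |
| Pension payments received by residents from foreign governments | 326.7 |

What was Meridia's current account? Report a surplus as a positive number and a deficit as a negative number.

Goods: -3141.3 - 2835.5 + 3063.0 = -2913.8
Services: 1475.7 + 450.7 - 303.9 - 1264.9 = 357.6
Primary income: -204.9
Secondary income: 326.7 + 745.4 = 1072.1
Current account = (-2913.8) + 357.6 + (-204.9) + 1072.1 = -1689.0
(Excluded from the current account — financial account: acquisition of a foreign subsidiary by a resident firm (outward FDI) 1328.7, foreign purchases of equities on the domestic stock exchange 488.8, borrowing by resident firms from foreign banks 847.1; capital account: sale of embassy land to a foreign government 165.4.)

-1689.0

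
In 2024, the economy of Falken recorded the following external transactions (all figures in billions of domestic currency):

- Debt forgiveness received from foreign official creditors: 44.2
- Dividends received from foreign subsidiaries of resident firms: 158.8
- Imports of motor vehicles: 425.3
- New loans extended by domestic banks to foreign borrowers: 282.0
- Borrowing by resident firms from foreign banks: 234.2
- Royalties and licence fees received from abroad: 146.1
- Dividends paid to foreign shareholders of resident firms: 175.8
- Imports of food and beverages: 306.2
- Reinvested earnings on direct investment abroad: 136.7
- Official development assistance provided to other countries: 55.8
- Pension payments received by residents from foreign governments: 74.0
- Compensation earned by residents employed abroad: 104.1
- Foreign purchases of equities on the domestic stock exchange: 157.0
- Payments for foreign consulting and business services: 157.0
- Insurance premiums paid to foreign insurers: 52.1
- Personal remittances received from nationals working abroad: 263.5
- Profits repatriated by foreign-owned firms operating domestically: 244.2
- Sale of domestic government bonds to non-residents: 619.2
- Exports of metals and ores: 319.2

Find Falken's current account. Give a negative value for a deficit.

Goods: -425.3 + 319.2 - 306.2 = -412.3
Services: -52.1 + 146.1 - 157.0 = -63.0
Primary income: -175.8 + 104.1 + 158.8 + 136.7 - 244.2 = -20.4
Secondary income: 263.5 - 55.8 + 74.0 = 281.7
Current account = (-412.3) + (-63.0) + (-20.4) + 281.7 = -214.0
(Excluded from the current account — capital account: debt forgiveness received from foreign official creditors 44.2; financial account: new loans extended by domestic banks to foreign borrowers 282.0, borrowing by resident firms from foreign banks 234.2, foreign purchases of equities on the domestic stock exchange 157.0, sale of domestic government bonds to non-residents 619.2.)

-214.0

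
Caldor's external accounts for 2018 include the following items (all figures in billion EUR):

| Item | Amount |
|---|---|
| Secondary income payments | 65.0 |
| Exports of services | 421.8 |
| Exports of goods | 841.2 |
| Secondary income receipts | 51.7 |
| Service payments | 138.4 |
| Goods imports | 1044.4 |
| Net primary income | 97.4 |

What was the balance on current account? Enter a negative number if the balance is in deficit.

164.3

Goods balance = 841.2 - 1044.4 = -203.2
Services balance = 421.8 - 138.4 = 283.4
Trade balance (goods + services) = -203.2 + 283.4 = 80.2
Net primary income = 97.4
Net secondary income = 51.7 - 65.0 = -13.3
Current account = 80.2 + 97.4 + (-13.3) = 164.3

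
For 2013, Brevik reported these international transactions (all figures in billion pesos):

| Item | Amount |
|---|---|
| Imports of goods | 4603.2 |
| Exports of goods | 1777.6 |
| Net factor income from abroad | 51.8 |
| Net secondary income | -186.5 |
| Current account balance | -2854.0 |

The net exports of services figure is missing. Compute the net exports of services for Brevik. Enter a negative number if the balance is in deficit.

Current account = goods balance + services balance + net primary income + net secondary income
Sum of the known components = -2960.3
Net exports of services = CA - (known components) = -2854.0 - (-2960.3) = 106.3

106.3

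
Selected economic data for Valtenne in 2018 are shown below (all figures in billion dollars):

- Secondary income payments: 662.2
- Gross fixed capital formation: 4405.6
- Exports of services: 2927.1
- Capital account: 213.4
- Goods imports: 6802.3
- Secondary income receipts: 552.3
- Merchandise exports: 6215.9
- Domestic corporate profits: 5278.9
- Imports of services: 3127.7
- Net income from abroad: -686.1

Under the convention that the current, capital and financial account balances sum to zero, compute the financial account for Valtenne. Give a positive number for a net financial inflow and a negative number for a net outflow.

Goods balance = 6215.9 - 6802.3 = -586.4
Services balance = 2927.1 - 3127.7 = -200.6
Trade balance (goods + services) = -586.4 + (-200.6) = -787.0
Net primary income = -686.1
Net secondary income = 552.3 - 662.2 = -109.9
Current account = -787.0 + (-686.1) + (-109.9) = -1583.0
Financial account = -(-1583.0 + 213.4) = 1369.6

1369.6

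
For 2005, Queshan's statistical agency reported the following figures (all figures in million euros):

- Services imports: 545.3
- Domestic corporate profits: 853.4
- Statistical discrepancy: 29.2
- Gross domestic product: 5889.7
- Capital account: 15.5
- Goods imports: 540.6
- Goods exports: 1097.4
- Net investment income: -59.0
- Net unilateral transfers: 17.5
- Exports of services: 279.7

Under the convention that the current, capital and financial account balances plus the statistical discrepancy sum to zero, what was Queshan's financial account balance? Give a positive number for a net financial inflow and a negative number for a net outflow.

Goods balance = 1097.4 - 540.6 = 556.8
Services balance = 279.7 - 545.3 = -265.6
Trade balance (goods + services) = 556.8 + (-265.6) = 291.2
Net primary income = -59.0
Net secondary income = 17.5
Current account = 291.2 + (-59.0) + 17.5 = 249.7
Financial account = -(249.7 + 15.5 + 29.2) = -294.4

-294.4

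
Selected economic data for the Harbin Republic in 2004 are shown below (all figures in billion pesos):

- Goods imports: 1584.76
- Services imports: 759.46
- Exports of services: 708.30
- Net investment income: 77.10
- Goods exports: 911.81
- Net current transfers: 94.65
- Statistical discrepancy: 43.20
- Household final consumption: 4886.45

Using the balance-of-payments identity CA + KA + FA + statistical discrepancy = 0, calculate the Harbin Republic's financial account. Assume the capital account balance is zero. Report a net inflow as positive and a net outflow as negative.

509.16

Goods balance = 911.81 - 1584.76 = -672.95
Services balance = 708.30 - 759.46 = -51.16
Trade balance (goods + services) = -672.95 + (-51.16) = -724.11
Net primary income = 77.10
Net secondary income = 94.65
Current account = -724.11 + 77.10 + 94.65 = -552.36
Financial account = -(-552.36 + 43.20) = 509.16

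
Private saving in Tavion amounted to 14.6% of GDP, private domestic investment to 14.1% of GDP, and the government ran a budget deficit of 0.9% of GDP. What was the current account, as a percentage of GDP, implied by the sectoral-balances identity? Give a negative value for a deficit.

-0.4

By the sectoral-balances identity, CA = (S_private - I) + (T - G).
Private balance = 14.6 - 14.1 = 0.5
Government balance (T - G) = -0.9
CA = 0.5 + (-0.9) = -0.4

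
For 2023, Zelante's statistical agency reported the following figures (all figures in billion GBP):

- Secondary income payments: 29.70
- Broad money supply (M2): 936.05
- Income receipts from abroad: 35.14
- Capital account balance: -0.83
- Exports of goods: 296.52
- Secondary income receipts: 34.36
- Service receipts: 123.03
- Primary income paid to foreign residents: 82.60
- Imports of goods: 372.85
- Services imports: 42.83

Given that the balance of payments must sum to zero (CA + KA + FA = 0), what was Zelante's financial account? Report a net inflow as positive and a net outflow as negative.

39.76

Goods balance = 296.52 - 372.85 = -76.33
Services balance = 123.03 - 42.83 = 80.20
Trade balance (goods + services) = -76.33 + 80.20 = 3.87
Net primary income = 35.14 - 82.60 = -47.46
Net secondary income = 34.36 - 29.70 = 4.66
Current account = 3.87 + (-47.46) + 4.66 = -38.93
Financial account = -(-38.93 + (-0.83)) = 39.76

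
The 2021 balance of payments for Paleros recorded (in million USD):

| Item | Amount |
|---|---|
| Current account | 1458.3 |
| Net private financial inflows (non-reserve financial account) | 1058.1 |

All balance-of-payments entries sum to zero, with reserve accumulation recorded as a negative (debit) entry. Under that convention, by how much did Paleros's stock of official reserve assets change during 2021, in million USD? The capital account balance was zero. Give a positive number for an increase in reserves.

2516.4

Official reserve transactions balance = -(1458.3 + 1058.1) = -2516.4
An accumulation of reserves is recorded as a debit (negative entry), so the change in the stock of reserves is the negative of that balance.
Change in official reserves = -(-2516.4) = 2516.4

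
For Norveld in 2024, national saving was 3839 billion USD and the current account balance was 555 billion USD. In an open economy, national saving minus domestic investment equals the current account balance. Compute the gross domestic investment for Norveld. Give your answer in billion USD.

S - I = CA (net lending to the rest of the world).
I = S - CA = 3839 - 555 = 3284

3284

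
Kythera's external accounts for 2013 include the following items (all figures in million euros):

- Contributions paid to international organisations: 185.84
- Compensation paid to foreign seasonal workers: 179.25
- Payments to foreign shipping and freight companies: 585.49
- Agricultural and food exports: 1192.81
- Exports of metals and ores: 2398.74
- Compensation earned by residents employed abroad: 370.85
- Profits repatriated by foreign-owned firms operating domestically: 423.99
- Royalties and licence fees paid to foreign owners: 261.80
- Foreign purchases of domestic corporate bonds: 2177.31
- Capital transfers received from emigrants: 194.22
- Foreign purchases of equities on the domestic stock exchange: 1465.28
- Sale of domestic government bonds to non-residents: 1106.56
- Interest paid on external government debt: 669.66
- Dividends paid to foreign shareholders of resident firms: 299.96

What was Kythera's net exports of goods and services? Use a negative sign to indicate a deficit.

2744.26

Goods: 1192.81 + 2398.74 = 3591.55
Services: -261.80 - 585.49 = -847.29
Trade balance = 3591.55 + (-847.29) = 2744.26
(Excluded from the trade balance — secondary income: contributions paid to international organisations 185.84; primary income: compensation paid to foreign seasonal workers 179.25, compensation earned by residents employed abroad 370.85, profits repatriated by foreign-owned firms operating domestically 423.99, interest paid on external government debt 669.66, dividends paid to foreign shareholders of resident firms 299.96; financial account: foreign purchases of domestic corporate bonds 2177.31, foreign purchases of equities on the domestic stock exchange 1465.28, sale of domestic government bonds to non-residents 1106.56; capital account: capital transfers received from emigrants 194.22.)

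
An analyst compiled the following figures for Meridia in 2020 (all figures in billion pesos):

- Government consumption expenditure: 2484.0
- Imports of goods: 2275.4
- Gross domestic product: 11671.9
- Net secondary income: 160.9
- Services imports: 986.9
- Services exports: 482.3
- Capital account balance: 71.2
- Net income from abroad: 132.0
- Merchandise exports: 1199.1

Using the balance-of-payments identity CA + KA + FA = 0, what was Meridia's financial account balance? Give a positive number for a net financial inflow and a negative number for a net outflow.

Goods balance = 1199.1 - 2275.4 = -1076.3
Services balance = 482.3 - 986.9 = -504.6
Trade balance (goods + services) = -1076.3 + (-504.6) = -1580.9
Net primary income = 132.0
Net secondary income = 160.9
Current account = -1580.9 + 132.0 + 160.9 = -1288.0
Financial account = -(-1288.0 + 71.2) = 1216.8

1216.8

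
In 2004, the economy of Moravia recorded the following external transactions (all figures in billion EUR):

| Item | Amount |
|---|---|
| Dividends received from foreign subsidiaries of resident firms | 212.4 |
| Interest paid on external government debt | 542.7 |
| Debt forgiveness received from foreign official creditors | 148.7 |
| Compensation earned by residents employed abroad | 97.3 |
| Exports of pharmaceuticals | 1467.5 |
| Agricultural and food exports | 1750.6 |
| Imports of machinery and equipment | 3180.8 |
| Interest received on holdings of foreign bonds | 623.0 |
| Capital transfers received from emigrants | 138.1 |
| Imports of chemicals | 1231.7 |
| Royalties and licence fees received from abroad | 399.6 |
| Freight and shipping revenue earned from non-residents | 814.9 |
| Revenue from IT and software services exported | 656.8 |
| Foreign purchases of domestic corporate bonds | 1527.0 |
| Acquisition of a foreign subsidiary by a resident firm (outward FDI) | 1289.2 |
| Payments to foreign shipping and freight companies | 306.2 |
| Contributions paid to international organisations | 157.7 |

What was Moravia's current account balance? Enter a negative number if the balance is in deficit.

Goods: -1231.7 - 3180.8 + 1467.5 + 1750.6 = -1194.4
Services: -306.2 + 399.6 + 814.9 + 656.8 = 1565.1
Primary income: 212.4 - 542.7 + 623.0 + 97.3 = 390.0
Secondary income: -157.7
Current account = (-1194.4) + 1565.1 + 390.0 + (-157.7) = 603.0
(Excluded from the current account — capital account: debt forgiveness received from foreign official creditors 148.7, capital transfers received from emigrants 138.1; financial account: foreign purchases of domestic corporate bonds 1527.0, acquisition of a foreign subsidiary by a resident firm (outward FDI) 1289.2.)

603.0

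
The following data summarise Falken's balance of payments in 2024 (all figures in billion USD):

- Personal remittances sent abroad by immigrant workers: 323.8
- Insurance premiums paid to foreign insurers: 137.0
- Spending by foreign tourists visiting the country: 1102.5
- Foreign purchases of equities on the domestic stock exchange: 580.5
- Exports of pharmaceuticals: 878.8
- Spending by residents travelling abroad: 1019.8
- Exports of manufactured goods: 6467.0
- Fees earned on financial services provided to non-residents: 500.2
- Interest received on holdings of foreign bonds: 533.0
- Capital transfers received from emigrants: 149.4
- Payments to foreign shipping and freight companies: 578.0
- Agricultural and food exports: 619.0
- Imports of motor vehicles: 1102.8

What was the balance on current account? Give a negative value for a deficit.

6939.1

Goods: 878.8 - 1102.8 + 619.0 + 6467.0 = 6862.0
Services: 1102.5 - 1019.8 - 578.0 + 500.2 - 137.0 = -132.1
Primary income: 533.0
Secondary income: -323.8
Current account = 6862.0 + (-132.1) + 533.0 + (-323.8) = 6939.1
(Excluded from the current account — financial account: foreign purchases of equities on the domestic stock exchange 580.5; capital account: capital transfers received from emigrants 149.4.)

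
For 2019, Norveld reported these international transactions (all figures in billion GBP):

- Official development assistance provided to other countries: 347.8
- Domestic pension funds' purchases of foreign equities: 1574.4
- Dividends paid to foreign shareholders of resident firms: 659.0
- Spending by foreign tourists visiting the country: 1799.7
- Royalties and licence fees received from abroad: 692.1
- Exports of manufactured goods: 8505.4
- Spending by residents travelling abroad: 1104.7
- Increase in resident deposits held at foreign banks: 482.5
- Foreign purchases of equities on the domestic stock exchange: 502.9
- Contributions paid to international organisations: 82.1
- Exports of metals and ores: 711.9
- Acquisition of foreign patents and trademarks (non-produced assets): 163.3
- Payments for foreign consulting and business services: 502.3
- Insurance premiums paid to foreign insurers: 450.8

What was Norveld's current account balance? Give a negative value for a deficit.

8562.4

Goods: 711.9 + 8505.4 = 9217.3
Services: -502.3 + 1799.7 + 692.1 - 1104.7 - 450.8 = 434.0
Primary income: -659.0
Secondary income: -82.1 - 347.8 = -429.9
Current account = 9217.3 + 434.0 + (-659.0) + (-429.9) = 8562.4
(Excluded from the current account — financial account: domestic pension funds' purchases of foreign equities 1574.4, increase in resident deposits held at foreign banks 482.5, foreign purchases of equities on the domestic stock exchange 502.9; capital account: acquisition of foreign patents and trademarks (non-produced assets) 163.3.)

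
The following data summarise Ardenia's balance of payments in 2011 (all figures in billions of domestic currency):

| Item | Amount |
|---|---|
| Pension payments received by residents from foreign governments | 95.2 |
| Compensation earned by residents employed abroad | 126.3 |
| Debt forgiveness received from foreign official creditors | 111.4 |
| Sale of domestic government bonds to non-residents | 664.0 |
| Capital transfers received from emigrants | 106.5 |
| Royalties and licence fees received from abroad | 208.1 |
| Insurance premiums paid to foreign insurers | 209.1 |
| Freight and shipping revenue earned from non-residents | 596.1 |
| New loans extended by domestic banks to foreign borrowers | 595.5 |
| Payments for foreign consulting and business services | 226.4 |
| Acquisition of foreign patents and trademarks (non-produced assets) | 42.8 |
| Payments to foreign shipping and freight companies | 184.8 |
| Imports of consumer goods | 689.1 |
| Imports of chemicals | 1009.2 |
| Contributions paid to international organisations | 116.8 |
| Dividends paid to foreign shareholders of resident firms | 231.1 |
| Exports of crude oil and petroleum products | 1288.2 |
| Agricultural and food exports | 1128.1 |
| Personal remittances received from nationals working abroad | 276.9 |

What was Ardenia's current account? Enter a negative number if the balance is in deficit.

Goods: -689.1 - 1009.2 + 1288.2 + 1128.1 = 718.0
Services: 596.1 - 209.1 + 208.1 - 184.8 - 226.4 = 183.9
Primary income: -231.1 + 126.3 = -104.8
Secondary income: 95.2 + 276.9 - 116.8 = 255.3
Current account = 718.0 + 183.9 + (-104.8) + 255.3 = 1052.4
(Excluded from the current account — capital account: debt forgiveness received from foreign official creditors 111.4, capital transfers received from emigrants 106.5, acquisition of foreign patents and trademarks (non-produced assets) 42.8; financial account: sale of domestic government bonds to non-residents 664.0, new loans extended by domestic banks to foreign borrowers 595.5.)

1052.4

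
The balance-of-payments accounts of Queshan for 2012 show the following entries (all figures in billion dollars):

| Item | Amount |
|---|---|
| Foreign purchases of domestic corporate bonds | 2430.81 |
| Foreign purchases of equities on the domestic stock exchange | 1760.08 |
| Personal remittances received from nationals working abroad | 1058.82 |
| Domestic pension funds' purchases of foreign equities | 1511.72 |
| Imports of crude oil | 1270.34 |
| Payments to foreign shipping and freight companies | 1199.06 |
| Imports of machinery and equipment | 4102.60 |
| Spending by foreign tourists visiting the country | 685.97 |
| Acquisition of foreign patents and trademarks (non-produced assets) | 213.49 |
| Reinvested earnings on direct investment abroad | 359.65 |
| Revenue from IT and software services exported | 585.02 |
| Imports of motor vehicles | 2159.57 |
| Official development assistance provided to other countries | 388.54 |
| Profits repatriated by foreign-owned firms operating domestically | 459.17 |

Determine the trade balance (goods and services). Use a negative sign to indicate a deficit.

Goods: -2159.57 - 4102.60 - 1270.34 = -7532.51
Services: -1199.06 + 685.97 + 585.02 = 71.93
Trade balance = -7532.51 + 71.93 = -7460.58
(Excluded from the trade balance — financial account: foreign purchases of domestic corporate bonds 2430.81, foreign purchases of equities on the domestic stock exchange 1760.08, domestic pension funds' purchases of foreign equities 1511.72; secondary income: personal remittances received from nationals working abroad 1058.82, official development assistance provided to other countries 388.54; capital account: acquisition of foreign patents and trademarks (non-produced assets) 213.49; primary income: reinvested earnings on direct investment abroad 359.65, profits repatriated by foreign-owned firms operating domestically 459.17.)

-7460.58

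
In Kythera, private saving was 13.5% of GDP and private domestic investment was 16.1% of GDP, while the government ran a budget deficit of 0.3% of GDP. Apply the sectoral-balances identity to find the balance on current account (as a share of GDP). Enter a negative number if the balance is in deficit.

-2.9

By the sectoral-balances identity, CA = (S_private - I) + (T - G).
Private balance = 13.5 - 16.1 = -2.6
Government balance (T - G) = -0.3
CA = -2.6 + (-0.3) = -2.9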